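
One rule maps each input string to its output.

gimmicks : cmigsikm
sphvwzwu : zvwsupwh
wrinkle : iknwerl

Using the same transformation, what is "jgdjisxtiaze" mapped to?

The rule is to take characters alternately from the front and the back (1st, last, 2nd, 2nd-last, ...), then move the last 3 characters to the front (rotate right by 3).
Working it through for "jgdjisxtiaze": intermediate "jegzdajiitsx", final "tsxjegzdajii".

tsxjegzdajii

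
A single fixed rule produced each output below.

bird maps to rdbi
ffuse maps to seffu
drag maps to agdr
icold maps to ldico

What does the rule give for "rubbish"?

Each output is the input with this applied: move the last 2 characters to the front (rotate right by 2).
Doing the same to "rubbish": "shrubbi".

shrubbi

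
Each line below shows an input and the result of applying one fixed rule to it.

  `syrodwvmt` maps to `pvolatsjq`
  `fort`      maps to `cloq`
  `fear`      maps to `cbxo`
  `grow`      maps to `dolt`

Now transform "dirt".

The pattern: shift every letter 3 places backward in the alphabet (wrapping around).
On "dirt" that produces "afoq".

afoq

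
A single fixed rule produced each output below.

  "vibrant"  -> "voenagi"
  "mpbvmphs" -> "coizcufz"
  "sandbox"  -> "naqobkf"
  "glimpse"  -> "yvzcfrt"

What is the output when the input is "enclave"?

apynirr

Looking at the pairs, the operation is to move the first character to the end, then shift every letter 13 places forward in the alphabet (wrapping around) — i.e. ROT13.
Applying that to "enclave" gives "apynirr".
(Check on "vibrant": → "ibrantv" → "voenagi" ✓)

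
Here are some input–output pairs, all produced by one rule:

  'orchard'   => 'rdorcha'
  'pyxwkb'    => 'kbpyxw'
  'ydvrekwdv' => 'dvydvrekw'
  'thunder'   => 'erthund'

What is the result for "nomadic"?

icnomad

In each case the input is transformed by: move the last 2 characters to the front (rotate right by 2).
"nomadic" → "icnomad".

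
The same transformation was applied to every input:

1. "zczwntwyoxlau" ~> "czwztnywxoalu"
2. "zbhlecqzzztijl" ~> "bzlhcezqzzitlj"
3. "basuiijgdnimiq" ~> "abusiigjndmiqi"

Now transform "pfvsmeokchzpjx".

fpsvemkohcpzxj

In each case the input is transformed by: swap each adjacent pair of characters (1↔2, 3↔4, ...).
So "pfvsmeokchzpjx" becomes "fpsvemkohcpzxj".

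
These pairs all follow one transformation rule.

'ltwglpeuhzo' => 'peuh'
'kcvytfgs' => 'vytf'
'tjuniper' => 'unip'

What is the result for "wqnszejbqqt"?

The transformation: delete the last 2 characters, then keep only the last 4 characters.
For "wqnszejbqqt", step one produces "wqnszejbq"; step two turns that into "ejbq".

ejbq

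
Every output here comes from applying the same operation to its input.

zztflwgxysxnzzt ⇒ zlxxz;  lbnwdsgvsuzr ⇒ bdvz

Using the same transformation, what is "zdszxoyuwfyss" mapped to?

The transformation: keep one character in every 3, starting at position 2 (positions 2nd, 5th, 8th, ...).
Applying that to "zdszxoyuwfyss" gives "dxuy".

dxuy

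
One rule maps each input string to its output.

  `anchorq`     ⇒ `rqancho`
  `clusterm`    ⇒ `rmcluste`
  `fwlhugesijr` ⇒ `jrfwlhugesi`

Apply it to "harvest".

Each output is the input with this applied: move the last 2 characters to the front (rotate right by 2).
So "harvest" becomes "stharve".

stharve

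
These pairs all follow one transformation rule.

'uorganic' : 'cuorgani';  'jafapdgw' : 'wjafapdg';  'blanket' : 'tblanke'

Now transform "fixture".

The transformation: move the last character to the front.
Applying that to "fixture" gives "efixtur".

efixtur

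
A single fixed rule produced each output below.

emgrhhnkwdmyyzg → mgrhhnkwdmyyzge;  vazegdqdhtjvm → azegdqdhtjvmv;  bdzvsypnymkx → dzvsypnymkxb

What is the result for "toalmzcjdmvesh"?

oalmzcjdmvesht

In each case the input is transformed by: move the first character to the end.
Doing the same to "toalmzcjdmvesh": "oalmzcjdmvesht".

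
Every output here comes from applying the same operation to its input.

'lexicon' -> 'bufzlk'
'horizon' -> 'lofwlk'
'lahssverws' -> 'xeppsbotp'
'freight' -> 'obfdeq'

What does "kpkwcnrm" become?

mhtzkoj

The transformation: delete the first character, then shift every letter 3 places backward in the alphabet (wrapping around).
For "kpkwcnrm", step one produces "pkwcnrm"; step two turns that into "mhtzkoj".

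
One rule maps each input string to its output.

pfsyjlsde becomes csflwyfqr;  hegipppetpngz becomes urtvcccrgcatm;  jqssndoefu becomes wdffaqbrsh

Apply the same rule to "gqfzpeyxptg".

tdsmcrlkcgt

In each case the input is transformed by: shift every letter 13 places forward in the alphabet (wrapping around) — i.e. ROT13.
On "gqfzpeyxptg" that produces "tdsmcrlkcgt".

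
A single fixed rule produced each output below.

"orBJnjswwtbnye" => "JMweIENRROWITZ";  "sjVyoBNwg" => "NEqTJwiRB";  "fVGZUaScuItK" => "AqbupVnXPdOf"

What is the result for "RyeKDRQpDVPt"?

Looking at the pairs, the operation is to flip the case of every letter, then shift every letter 5 places backward in the alphabet (wrapping around).
So "RyeKDRQpDVPt" becomes "mTZfymlKyqkO".

mTZfymlKyqkO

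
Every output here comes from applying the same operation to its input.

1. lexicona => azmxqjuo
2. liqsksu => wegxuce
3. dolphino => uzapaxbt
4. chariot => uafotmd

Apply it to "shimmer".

What's happening: shift every letter 12 places forward in the alphabet (wrapping around), then move the last 3 characters to the front (rotate right by 3).
Starting from "shimmer": after the first operation, "etuyyqd"; after the second, "yqdetuy".

yqdetuy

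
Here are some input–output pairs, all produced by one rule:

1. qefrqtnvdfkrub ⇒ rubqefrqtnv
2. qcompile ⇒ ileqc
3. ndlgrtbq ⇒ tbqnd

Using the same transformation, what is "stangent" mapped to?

The transformation: move the last 3 characters to the front (rotate right by 3), then delete the last 3 characters.
So "stangent" becomes "entst".
(Check on "qcompile": → "ileqcomp" → "ileqc" ✓)

entst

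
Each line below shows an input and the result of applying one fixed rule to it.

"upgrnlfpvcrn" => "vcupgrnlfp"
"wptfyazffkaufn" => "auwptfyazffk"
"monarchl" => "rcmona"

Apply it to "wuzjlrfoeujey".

The transformation: delete the last 2 characters, then move the last 2 characters to the front (rotate right by 2).
"wuzjlrfoeujey" → "wuzjlrfoeuj" → "ujwuzjlrfoe".
(Check on "wptfyazffkaufn": → "wptfyazffkau" → "auwptfyazffk" ✓)

ujwuzjlrfoe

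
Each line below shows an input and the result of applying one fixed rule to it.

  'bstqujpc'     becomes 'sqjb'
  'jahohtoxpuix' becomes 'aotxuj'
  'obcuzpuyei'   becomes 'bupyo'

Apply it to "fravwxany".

rvxn

Looking at the pairs, the operation is to swap the first and last characters, then keep every other character starting from the second (positions 2nd, 4th, 6th, ...).
On "fravwxany": the first step gives "yravwxanf", and the second then gives "rvxn".
(Check on "obcuzpuyei": → "ibcuzpuyeo" → "bupyo" ✓)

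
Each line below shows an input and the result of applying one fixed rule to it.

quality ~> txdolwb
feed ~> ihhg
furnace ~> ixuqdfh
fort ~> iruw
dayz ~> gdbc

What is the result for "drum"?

In each case the input is transformed by: shift every letter 3 places forward in the alphabet (wrapping around).
For "drum" the result is "guxp".

guxp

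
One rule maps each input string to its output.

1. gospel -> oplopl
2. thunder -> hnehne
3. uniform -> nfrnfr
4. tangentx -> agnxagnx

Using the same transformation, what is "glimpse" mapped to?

lmslms

Rule — keep every other character starting from the second (positions 2nd, 4th, 6th, ...), then write the whole string twice.
For "glimpse", step one produces "lms"; step two turns that into "lmslms".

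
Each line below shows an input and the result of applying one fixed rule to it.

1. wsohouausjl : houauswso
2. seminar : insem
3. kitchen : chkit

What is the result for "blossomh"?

The transformation: delete the last 2 characters, then move the first 3 characters to the end (rotate left by 3).
For "blossomh", step one produces "blosso"; step two turns that into "ssoblo".

ssoblo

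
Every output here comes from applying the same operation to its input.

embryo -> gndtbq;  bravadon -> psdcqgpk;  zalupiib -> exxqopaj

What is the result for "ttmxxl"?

mmaiib

The pattern: swap the front and back halves of the string, then shift every letter 11 places backward in the alphabet (wrapping around).
Applying both steps to "ttmxxl": "xxlttm", then "mmaiib".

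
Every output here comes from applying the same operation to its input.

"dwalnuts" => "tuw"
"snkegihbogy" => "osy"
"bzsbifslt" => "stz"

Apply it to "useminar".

What's happening: sort the characters into alphabetical order, then keep only the last 3 characters.
"useminar" → "rsu".

rsu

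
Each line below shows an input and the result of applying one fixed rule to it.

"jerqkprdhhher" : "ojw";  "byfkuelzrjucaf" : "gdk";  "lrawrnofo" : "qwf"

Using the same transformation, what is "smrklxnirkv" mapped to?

In each case the input is transformed by: shift every letter 5 places forward in the alphabet (wrapping around), then keep only the first 3 characters.
Working it through for "smrklxnirkv": intermediate "xrwpqcsnwpa", final "xrw".

xrw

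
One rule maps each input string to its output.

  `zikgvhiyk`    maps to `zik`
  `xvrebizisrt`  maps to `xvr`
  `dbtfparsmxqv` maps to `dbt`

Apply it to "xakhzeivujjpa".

The rule is to keep only the first 3 characters.
Applying that to "xakhzeivujjpa" gives "xak".

xak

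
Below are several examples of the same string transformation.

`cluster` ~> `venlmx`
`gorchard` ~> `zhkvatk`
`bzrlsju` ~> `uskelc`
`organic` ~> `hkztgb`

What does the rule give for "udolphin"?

nwheiab

Looking at the pairs, the operation is to delete the last character, then shift every letter 7 places backward in the alphabet (wrapping around).
Starting from "udolphin": after the first operation, "udolphi"; after the second, "nwheiab".
(Check on "gorchard": → "gorchar" → "zhkvatk" ✓)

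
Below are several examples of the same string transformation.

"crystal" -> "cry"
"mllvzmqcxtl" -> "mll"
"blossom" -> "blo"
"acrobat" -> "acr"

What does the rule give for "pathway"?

pat

Each output is the input with this applied: keep only the first 3 characters.
For "pathway" the result is "pat".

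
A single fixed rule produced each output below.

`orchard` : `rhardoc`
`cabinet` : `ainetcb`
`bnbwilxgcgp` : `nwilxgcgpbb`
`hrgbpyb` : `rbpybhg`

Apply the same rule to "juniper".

uiperjn

Each output is the input with this applied: move the first 2 characters to the end (rotate left by 2), then swap the first and last characters.
On "juniper": the first step gives "niperju", and the second then gives "uiperjn".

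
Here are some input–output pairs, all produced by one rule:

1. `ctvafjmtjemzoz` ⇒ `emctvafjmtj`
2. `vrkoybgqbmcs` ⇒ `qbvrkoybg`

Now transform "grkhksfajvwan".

jvgrkhksfa

Looking at the pairs, the operation is to delete the last 3 characters, then move the last 2 characters to the front (rotate right by 2).
Doing the same to "grkhksfajvwan": "jvgrkhksfa".
(Check on "vrkoybgqbmcs": → "vrkoybgqb" → "qbvrkoybg" ✓)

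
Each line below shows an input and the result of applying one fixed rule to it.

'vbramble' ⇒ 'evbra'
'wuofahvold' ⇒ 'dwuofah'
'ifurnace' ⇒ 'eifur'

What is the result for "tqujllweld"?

The pattern: move the last character to the front, then delete the last 3 characters.
For "tqujllweld", step one produces "dtqujllwel"; step two turns that into "dtqujll".

dtqujll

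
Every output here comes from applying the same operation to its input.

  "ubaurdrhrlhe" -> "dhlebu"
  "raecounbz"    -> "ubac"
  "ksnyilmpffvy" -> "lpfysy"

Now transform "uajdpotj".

ojad

What's happening: keep every other character starting from the second (positions 2nd, 4th, 6th, ...), then move the first 2 characters to the end (rotate left by 2).
On "uajdpotj" that produces "ojad".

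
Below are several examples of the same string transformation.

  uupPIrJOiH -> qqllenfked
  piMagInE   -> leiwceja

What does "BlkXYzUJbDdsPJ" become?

The rule is to shift every letter 4 places backward in the alphabet (wrapping around), then convert every letter to lowercase.
For "BlkXYzUJbDdsPJ", step one produces "XhgTUvQFxZzoLF"; step two turns that into "xhgtuvqfxzzolf".
(Check on "piMagInE": → "leIwcEjA" → "leiwceja" ✓)

xhgtuvqfxzzolf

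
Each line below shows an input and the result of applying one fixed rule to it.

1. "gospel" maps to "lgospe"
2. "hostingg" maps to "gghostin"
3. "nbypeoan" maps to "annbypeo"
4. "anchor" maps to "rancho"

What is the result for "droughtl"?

Each output is the input with this applied: swap the front and back halves of the string, then move the first 2 characters to the end (rotate left by 2).
Applying both steps to "droughtl": "ghtldrou", then "tldrough".
(Check on "nbypeoan": → "eoannbyp" → "annbypeo" ✓)

tldrough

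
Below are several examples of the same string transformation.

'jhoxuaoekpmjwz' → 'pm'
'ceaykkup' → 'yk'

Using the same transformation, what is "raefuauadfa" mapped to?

ua

Each output is the input with this applied: move the last 3 characters to the front (rotate right by 3), then keep only the last 2 characters.
For "raefuauadfa" the result is "ua".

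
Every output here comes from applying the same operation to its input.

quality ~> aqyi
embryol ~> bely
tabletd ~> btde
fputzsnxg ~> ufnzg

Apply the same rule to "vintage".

nvea

Looking at the pairs, the operation is to keep every other character starting from the first (positions 1st, 3rd, 5th, ...), then swap each adjacent pair of characters (1↔2, 3↔4, ...).
On "vintage": the first step gives "vnae", and the second then gives "nvea".
(Check on "fputzsnxg": → "fuzng" → "ufnzg" ✓)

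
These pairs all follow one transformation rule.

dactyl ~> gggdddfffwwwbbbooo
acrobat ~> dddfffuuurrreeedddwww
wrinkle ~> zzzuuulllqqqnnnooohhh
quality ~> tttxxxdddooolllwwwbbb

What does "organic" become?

rrruuujjjdddqqqlllfff

In each case the input is transformed by: shift every letter 3 places forward in the alphabet (wrapping around), then repeat every character 3 times.
"organic" → "rujdqlf" → "rrruuujjjdddqqqlllfff".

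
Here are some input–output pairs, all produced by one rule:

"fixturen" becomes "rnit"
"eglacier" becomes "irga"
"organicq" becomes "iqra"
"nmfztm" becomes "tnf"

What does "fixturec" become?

In each case the input is transformed by: swap the front and back halves of the string, then keep every other character starting from the second (positions 2nd, 4th, 6th, ...).
On "fixturec": the first step gives "urecfixt", and the second then gives "rcit".

rcit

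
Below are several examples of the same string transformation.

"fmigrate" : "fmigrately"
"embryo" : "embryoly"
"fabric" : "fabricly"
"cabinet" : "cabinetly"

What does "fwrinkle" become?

fwrinklely

What's happening: append "ly".
On "fwrinkle" that produces "fwrinklely".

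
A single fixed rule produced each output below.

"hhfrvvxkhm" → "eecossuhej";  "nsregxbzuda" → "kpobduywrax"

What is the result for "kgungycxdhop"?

hdrkdvzuaelm

The pattern: shift every letter 3 places backward in the alphabet (wrapping around).
Applying that to "kgungycxdhop" gives "hdrkdvzuaelm".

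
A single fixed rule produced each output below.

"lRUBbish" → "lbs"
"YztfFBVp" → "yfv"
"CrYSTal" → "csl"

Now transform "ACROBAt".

In each case the input is transformed by: keep one character in every 3, starting at position 1 (positions 1st, 4th, 7th, ...), then convert every letter to lowercase.
For "ACROBAt" the result is "aot".

aot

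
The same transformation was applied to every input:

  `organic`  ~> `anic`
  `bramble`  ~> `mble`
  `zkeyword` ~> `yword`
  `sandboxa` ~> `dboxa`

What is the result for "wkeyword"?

Each output is the input with this applied: delete the first 3 characters.
Applying that to "wkeyword" gives "yword".

yword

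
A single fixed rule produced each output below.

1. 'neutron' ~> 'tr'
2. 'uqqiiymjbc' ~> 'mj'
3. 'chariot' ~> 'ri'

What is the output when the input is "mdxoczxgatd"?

ga

In each case the input is transformed by: move the last 2 characters to the front (rotate right by 2), then keep only the last 2 characters.
Doing the same to "mdxoczxgatd": "ga".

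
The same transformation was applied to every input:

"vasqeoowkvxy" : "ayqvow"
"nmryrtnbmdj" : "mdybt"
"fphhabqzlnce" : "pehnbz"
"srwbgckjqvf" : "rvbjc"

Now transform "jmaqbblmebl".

What's happening: keep every other character starting from the second (positions 2nd, 4th, 6th, ...), then take characters alternately from the front and the back (1st, last, 2nd, 2nd-last, ...).
Working it through for "jmaqbblmebl": intermediate "mqbmb", final "mbqmb".

mbqmb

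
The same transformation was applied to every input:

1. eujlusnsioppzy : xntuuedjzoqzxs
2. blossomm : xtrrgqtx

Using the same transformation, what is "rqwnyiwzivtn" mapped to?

In each case the input is transformed by: shift every letter 5 places forward in the alphabet (wrapping around), then swap the front and back halves of the string.
"rqwnyiwzivtn" → "benayswvbsdn".

benayswvbsdn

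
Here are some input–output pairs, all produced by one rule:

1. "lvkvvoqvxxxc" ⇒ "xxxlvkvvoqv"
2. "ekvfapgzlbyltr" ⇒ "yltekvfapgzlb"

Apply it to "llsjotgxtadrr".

The rule is to delete the last character, then move the last 3 characters to the front (rotate right by 3).
For "llsjotgxtadrr", step one produces "llsjotgxtadr"; step two turns that into "adrllsjotgxt".

adrllsjotgxt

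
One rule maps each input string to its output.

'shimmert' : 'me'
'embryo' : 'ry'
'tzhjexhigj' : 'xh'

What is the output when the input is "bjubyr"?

by

Rule — swap the front and back halves of the string, then keep only the first 2 characters.
Starting from "bjubyr": after the first operation, "byrbju"; after the second, "by".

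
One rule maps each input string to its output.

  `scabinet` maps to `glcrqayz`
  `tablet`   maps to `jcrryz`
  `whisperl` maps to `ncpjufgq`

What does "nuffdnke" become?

bliclsdd

What's happening: shift every letter 2 places backward in the alphabet (wrapping around), then swap the front and back halves of the string.
"nuffdnke" → "lsddblic" → "bliclsdd".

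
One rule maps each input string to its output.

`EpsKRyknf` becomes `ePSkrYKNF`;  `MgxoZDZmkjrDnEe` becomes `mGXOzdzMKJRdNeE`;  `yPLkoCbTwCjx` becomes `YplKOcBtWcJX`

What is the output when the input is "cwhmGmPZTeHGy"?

CWHMgMpztEhgY

The pattern: flip the case of every letter.
Doing the same to "cwhmGmPZTeHGy": "CWHMgMpztEhgY".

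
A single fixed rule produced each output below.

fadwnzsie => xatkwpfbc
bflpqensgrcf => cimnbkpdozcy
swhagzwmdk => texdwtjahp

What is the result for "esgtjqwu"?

pdqgntrb

Rule — move the first character to the end, then shift every letter 3 places backward in the alphabet (wrapping around).
On "esgtjqwu": the first step gives "sgtjqwue", and the second then gives "pdqgntrb".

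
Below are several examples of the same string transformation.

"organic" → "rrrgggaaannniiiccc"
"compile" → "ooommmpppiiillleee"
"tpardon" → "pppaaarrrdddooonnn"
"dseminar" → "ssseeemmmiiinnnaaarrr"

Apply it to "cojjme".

Each output is the input with this applied: delete the first character, then repeat every character 3 times.
For "cojjme", step one produces "ojjme"; step two turns that into "ooojjjjjjmmmeee".

ooojjjjjjmmmeee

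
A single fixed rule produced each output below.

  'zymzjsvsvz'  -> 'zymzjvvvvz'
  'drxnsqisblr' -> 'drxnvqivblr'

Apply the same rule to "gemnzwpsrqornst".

gemnzwpvrqornvt

In each case the input is transformed by: replace every "s" with "v".
For "gemnzwpsrqornst" the result is "gemnzwpvrqornvt".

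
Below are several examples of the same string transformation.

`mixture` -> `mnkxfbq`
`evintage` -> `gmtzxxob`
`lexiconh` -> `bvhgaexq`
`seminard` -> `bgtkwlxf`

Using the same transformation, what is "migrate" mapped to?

The transformation: shift every letter 7 places backward in the alphabet (wrapping around), then move the first 3 characters to the end (rotate left by 3).
Working it through for "migrate": intermediate "fbzktmx", final "ktmxfbz".
(Check on "lexiconh": → "exqbvhga" → "bvhgaexq" ✓)

ktmxfbz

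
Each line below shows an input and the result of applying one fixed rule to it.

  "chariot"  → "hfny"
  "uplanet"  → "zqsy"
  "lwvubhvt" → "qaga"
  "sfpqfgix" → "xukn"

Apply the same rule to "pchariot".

The transformation: keep every other character starting from the first (positions 1st, 3rd, 5th, ...), then shift every letter 5 places forward in the alphabet (wrapping around).
Applying both steps to "pchariot": "phro", then "umwt".
(Check on "chariot": → "cait" → "hfny" ✓)

umwt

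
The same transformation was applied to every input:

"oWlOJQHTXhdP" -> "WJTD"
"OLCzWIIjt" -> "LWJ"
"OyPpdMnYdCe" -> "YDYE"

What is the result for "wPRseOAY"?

PEY

Looking at the pairs, the operation is to keep one character in every 3, starting at position 2 (positions 2nd, 5th, 8th, ...), then convert every letter to uppercase.
Starting from "wPRseOAY": after the first operation, "PeY"; after the second, "PEY".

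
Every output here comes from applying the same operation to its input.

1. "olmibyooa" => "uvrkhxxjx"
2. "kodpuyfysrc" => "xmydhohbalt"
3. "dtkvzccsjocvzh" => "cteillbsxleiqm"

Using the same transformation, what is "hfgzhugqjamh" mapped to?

opiqdpzsjvqq

The rule is to move the first character to the end, then shift every letter 9 places forward in the alphabet (wrapping around).
Working it through for "hfgzhugqjamh": intermediate "fgzhugqjamhh", final "opiqdpzsjvqq".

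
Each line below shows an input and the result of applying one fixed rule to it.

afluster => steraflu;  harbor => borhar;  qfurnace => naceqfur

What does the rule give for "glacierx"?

Each output is the input with this applied: swap the front and back halves of the string.
Applying that to "glacierx" gives "ierxglac".

ierxglac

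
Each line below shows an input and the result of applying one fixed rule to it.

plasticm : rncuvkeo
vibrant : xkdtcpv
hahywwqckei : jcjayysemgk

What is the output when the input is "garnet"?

ictpgv

Rule — shift every letter 2 places forward in the alphabet (wrapping around).
So "garnet" becomes "ictpgv".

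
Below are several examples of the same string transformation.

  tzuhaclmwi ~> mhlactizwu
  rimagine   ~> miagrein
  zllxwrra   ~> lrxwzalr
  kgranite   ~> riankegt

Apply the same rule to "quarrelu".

The transformation: take characters alternately from the front and the back (1st, last, 2nd, 2nd-last, ...), then swap the front and back halves of the string.
For "quarrelu" the result is "aerrquul".

aerrquul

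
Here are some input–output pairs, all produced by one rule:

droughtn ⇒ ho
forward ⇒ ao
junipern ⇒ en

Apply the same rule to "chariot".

ih

The pattern: reverse the string, then keep one character in every 3, starting at position 3 (positions 3rd, 6th, 9th, ...).
For "chariot", step one produces "toirahc"; step two turns that into "ih".
(Check on "droughtn": → "nthguord" → "ho" ✓)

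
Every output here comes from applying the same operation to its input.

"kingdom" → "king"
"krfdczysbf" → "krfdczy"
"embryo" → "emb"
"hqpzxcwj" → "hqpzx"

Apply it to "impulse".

In each case the input is transformed by: delete the last 3 characters.
Doing the same to "impulse": "impu".

impu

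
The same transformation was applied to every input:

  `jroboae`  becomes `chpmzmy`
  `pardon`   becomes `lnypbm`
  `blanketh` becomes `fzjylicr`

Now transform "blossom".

Rule — shift every letter 2 places backward in the alphabet (wrapping around), then move the last character to the front.
"blossom" → "zjmqqmk" → "kzjmqqm".

kzjmqqm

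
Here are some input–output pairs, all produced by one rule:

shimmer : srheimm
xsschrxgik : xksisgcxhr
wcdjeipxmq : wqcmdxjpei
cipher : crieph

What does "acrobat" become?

atcarbo

Each output is the input with this applied: take characters alternately from the front and the back (1st, last, 2nd, 2nd-last, ...).
So "acrobat" becomes "atcarbo".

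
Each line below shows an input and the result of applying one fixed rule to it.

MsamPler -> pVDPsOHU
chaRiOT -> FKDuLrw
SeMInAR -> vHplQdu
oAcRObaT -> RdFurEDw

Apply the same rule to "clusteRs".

Each output is the input with this applied: shift every letter 3 places forward in the alphabet (wrapping around), then flip the case of every letter.
On "clusteRs": the first step gives "foxvwhUv", and the second then gives "FOXVWHuV".

FOXVWHuV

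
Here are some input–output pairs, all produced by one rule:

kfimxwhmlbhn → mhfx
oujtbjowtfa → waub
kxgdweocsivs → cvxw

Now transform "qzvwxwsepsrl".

In each case the input is transformed by: keep one character in every 3, starting at position 2 (positions 2nd, 5th, 8th, ...), then swap the front and back halves of the string.
Starting from "qzvwxwsepsrl": after the first operation, "zxer"; after the second, "erzx".
(Check on "kxgdweocsivs": → "xwcv" → "cvxw" ✓)

erzx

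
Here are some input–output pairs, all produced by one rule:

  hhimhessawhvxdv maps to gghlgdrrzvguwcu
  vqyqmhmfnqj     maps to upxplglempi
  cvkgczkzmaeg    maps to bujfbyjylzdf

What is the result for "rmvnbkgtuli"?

qlumajfstkh

Looking at the pairs, the operation is to shift every letter 1 place backward in the alphabet (wrapping around).
Applying that to "rmvnbkgtuli" gives "qlumajfstkh".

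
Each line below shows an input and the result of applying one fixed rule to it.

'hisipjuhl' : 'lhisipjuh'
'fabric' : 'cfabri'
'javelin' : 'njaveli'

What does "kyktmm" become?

Each output is the input with this applied: move the last character to the front.
On "kyktmm" that produces "mkyktm".

mkyktm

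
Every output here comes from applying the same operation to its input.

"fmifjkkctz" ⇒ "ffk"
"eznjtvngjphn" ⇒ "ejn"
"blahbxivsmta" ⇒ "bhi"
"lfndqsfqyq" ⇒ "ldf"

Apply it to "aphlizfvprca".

alf

Looking at the pairs, the operation is to delete the last 3 characters, then keep one character in every 3, starting at position 1 (positions 1st, 4th, 7th, ...).
On "aphlizfvprca": the first step gives "aphlizfvp", and the second then gives "alf".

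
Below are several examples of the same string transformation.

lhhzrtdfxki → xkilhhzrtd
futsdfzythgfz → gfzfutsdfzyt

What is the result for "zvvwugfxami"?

The transformation: move the last 3 characters to the front (rotate right by 3), then delete the last character.
Working it through for "zvvwugfxami": intermediate "amizvvwugfx", final "amizvvwugf".

amizvvwugf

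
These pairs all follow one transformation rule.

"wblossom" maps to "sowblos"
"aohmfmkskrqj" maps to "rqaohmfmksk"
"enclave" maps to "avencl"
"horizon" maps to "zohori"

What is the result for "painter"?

tepain

Looking at the pairs, the operation is to delete the last character, then move the last 2 characters to the front (rotate right by 2).
On "painter": the first step gives "painte", and the second then gives "tepain".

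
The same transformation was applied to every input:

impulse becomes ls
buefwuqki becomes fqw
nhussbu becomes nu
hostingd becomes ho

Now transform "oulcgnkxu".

The transformation: sort the characters into alphabetical order, then keep one character in every 3, starting at position 3 (positions 3rd, 6th, 9th, ...).
Working it through for "oulcgnkxu": intermediate "cgklnouux", final "kox".

kox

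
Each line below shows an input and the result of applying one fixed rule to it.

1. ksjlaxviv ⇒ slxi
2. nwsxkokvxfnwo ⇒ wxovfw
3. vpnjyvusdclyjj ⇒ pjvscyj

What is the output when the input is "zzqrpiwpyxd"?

Each output is the input with this applied: keep every other character starting from the second (positions 2nd, 4th, 6th, ...).
For "zzqrpiwpyxd" the result is "zripx".

zripx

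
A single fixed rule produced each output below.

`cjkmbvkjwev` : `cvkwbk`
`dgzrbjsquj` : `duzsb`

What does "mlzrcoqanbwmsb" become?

mszwcnq

The rule is to keep every other character starting from the first (positions 1st, 3rd, 5th, ...), then take characters alternately from the front and the back (1st, last, 2nd, 2nd-last, ...).
Doing the same to "mlzrcoqanbwmsb": "mszwcnq".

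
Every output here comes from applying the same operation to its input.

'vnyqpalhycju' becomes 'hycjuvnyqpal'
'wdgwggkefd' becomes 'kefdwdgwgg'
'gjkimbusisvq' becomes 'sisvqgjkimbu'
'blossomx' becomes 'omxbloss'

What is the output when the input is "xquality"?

ityxqual

The transformation: move the first character to the end, then swap the front and back halves of the string.
Applying both steps to "xquality": "qualityx", then "ityxqual".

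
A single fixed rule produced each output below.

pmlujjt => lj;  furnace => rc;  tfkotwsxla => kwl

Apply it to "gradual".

What's happening: keep one character in every 3, starting at position 3 (positions 3rd, 6th, 9th, ...).
Doing the same to "gradual": "aa".

aa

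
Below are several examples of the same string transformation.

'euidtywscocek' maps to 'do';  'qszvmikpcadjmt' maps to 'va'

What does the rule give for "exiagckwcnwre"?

Each output is the input with this applied: keep one character in every 3, starting at position 1 (positions 1st, 4th, 7th, ...), then keep every other character starting from the second (positions 2nd, 4th, 6th, ...).
"exiagckwcnwre" → "eakne" → "an".

an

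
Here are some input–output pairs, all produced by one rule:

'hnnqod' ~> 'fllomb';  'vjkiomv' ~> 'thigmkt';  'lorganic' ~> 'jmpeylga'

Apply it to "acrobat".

yapmzyr

Rule — shift every letter 2 places backward in the alphabet (wrapping around).
On "acrobat" that produces "yapmzyr".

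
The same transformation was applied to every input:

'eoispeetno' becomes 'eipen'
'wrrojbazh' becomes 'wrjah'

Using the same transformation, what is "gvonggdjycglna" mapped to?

gogdygn

Looking at the pairs, the operation is to keep every other character starting from the first (positions 1st, 3rd, 5th, ...).
On "gvonggdjycglna" that produces "gogdygn".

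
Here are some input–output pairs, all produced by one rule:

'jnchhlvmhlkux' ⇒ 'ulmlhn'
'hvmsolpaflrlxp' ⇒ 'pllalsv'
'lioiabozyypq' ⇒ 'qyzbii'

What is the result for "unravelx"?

The rule is to keep every other character starting from the second (positions 2nd, 4th, 6th, ...), then reverse the string.
So "unravelx" becomes "xean".

xean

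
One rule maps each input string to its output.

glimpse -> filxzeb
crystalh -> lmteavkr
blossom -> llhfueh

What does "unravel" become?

toxengk

The rule is to shift every letter 7 places backward in the alphabet (wrapping around), then move the first 3 characters to the end (rotate left by 3).
On "unravel": the first step gives "ngktoxe", and the second then gives "toxengk".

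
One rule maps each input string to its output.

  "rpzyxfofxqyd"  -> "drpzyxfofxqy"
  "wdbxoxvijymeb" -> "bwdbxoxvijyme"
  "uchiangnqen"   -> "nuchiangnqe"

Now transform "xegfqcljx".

xxegfqclj

Rule — move the last character to the front.
For "xegfqcljx" the result is "xxegfqclj".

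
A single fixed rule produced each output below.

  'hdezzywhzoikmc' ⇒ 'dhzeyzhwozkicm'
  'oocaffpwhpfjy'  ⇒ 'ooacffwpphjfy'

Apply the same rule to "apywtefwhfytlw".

The rule is to swap each adjacent pair of characters (1↔2, 3↔4, ...).
Doing the same to "apywtefwhfytlw": "pawyetwffhtywl".

pawyetwffhtywl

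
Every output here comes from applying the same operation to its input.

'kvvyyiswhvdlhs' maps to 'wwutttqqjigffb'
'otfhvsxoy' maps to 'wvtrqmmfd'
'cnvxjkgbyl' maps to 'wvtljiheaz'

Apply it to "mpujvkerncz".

xtspnlkihca

Rule — sort the characters into reverse alphabetical order, then shift every letter 2 places backward in the alphabet (wrapping around).
Starting from "mpujvkerncz": after the first operation, "zvurpnmkjec"; after the second, "xtspnlkihca".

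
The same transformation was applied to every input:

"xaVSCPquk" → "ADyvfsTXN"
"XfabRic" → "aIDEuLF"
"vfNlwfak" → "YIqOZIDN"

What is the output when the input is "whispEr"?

Looking at the pairs, the operation is to shift every letter 3 places forward in the alphabet (wrapping around), then flip the case of every letter.
"whispEr" → "ZKLVShU".

ZKLVShU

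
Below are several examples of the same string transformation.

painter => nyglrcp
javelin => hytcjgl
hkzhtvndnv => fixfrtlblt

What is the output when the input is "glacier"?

ejyagcp

Looking at the pairs, the operation is to shift every letter 2 places backward in the alphabet (wrapping around).
So "glacier" becomes "ejyagcp".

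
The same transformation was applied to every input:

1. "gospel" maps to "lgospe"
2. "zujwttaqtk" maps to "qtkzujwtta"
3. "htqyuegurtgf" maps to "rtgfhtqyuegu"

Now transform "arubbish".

sharubbi

Looking at the pairs, the operation is to move the first 2 characters to the end (rotate left by 2), then swap the front and back halves of the string.
On "arubbish": the first step gives "ubbishar", and the second then gives "sharubbi".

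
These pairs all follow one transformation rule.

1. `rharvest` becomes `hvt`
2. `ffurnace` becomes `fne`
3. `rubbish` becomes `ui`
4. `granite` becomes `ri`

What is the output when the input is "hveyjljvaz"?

vjv

The rule is to keep one character in every 3, starting at position 2 (positions 2nd, 5th, 8th, ...).
So "hveyjljvaz" becomes "vjv".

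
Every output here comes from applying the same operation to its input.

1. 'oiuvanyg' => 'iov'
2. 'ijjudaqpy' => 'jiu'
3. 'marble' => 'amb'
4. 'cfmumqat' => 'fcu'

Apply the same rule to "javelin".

aje

Looking at the pairs, the operation is to swap each adjacent pair of characters (1↔2, 3↔4, ...), then keep only the first 3 characters.
Working it through for "javelin": intermediate "ajeviln", final "aje".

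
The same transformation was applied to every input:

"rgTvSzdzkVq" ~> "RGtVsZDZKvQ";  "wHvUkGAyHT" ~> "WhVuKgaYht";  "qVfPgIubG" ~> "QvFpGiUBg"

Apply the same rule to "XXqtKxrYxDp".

The transformation: flip the case of every letter.
So "XXqtKxrYxDp" becomes "xxQTkXRyXdP".

xxQTkXRyXdP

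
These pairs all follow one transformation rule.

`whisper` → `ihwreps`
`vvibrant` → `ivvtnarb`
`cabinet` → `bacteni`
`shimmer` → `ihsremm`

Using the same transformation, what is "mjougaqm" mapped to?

The pattern: move the first 3 characters to the end (rotate left by 3), then reverse the string.
"mjougaqm" → "ugaqmmjo" → "ojmmqagu".

ojmmqagu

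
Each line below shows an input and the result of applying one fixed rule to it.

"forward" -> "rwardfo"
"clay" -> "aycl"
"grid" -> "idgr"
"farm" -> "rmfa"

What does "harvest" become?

rvestha

Rule — move the first 2 characters to the end (rotate left by 2).
"harvest" → "rvestha".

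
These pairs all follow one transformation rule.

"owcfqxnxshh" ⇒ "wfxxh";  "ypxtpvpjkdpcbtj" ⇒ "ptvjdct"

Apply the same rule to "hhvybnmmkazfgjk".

hynmafj

The pattern: keep every other character starting from the second (positions 2nd, 4th, 6th, ...).
Applying that to "hhvybnmmkazfgjk" gives "hynmafj".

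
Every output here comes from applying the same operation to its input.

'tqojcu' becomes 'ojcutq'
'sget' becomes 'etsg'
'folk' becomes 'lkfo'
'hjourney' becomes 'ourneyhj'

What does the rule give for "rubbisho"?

The pattern: move the first 2 characters to the end (rotate left by 2).
For "rubbisho" the result is "bbishoru".

bbishoru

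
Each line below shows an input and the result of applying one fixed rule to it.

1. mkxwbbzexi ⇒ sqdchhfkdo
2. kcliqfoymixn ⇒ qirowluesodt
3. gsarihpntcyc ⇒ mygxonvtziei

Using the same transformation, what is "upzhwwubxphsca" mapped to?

avfnccahdvnyig

Looking at the pairs, the operation is to shift every letter 6 places forward in the alphabet (wrapping around).
For "upzhwwubxphsca" the result is "avfnccahdvnyig".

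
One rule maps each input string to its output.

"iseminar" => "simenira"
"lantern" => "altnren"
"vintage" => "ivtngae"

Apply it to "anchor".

nahcro

The pattern: swap each adjacent pair of characters (1↔2, 3↔4, ...).
On "anchor" that produces "nahcro".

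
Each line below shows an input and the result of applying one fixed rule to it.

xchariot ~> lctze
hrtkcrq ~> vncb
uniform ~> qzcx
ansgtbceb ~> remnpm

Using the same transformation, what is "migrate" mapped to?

clep

The rule is to shift every letter 11 places forward in the alphabet (wrapping around), then delete the first 3 characters.
Applying that to "migrate" gives "clep".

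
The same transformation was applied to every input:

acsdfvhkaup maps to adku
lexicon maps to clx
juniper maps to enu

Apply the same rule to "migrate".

ait

In each case the input is transformed by: sort the characters into alphabetical order, then keep one character in every 3, starting at position 1 (positions 1st, 4th, 7th, ...).
Working it through for "migrate": intermediate "aegimrt", final "ait".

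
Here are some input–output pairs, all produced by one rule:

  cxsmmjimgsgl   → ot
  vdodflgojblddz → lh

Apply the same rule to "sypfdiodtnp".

Rule — shift every letter 8 places forward in the alphabet (wrapping around), then keep only the last 2 characters.
"sypfdiodtnp" → "vx".
(Check on "vdodflgojblddz": → "dlwlntowrjtllh" → "lh" ✓)

vx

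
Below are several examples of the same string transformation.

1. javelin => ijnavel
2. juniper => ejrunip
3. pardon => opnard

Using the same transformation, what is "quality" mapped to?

tqyuali

The transformation: swap the first and last characters, then move the last 2 characters to the front (rotate right by 2).
On "quality" that produces "tqyuali".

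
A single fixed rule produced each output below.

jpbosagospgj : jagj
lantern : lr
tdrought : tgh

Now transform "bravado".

bd

The transformation: swap each adjacent pair of characters (1↔2, 3↔4, ...), then keep one character in every 3, starting at position 2 (positions 2nd, 5th, 8th, ...).
On "bravado": the first step gives "rbvadao", and the second then gives "bd".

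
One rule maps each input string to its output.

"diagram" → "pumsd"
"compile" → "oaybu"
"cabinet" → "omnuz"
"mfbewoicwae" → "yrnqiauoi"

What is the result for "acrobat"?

The pattern: delete the last 2 characters, then shift every letter 12 places forward in the alphabet (wrapping around).
Working it through for "acrobat": intermediate "acrob", final "modan".

modan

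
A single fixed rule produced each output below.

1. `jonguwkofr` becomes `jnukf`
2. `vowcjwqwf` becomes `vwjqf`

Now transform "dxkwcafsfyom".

dkcffo

The rule is to keep every other character starting from the first (positions 1st, 3rd, 5th, ...).
So "dxkwcafsfyom" becomes "dkcffo".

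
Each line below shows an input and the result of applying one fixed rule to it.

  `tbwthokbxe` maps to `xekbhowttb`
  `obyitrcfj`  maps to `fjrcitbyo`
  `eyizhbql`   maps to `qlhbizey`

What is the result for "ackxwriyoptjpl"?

The pattern: reverse the string, then swap each adjacent pair of characters (1↔2, 3↔4, ...).
Starting from "ackxwriyoptjpl": after the first operation, "lpjtpoyirwxkca"; after the second, "pltjopiywrkxac".

pltjopiywrkxac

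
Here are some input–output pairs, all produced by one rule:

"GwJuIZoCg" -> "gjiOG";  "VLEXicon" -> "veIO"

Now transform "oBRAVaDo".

Orvd

Looking at the pairs, the operation is to flip the case of every letter, then keep every other character starting from the first (positions 1st, 3rd, 5th, ...).
Working it through for "oBRAVaDo": intermediate "ObravAdO", final "Orvd".
(Check on "GwJuIZoCg": → "gWjUizOcG" → "gjiOG" ✓)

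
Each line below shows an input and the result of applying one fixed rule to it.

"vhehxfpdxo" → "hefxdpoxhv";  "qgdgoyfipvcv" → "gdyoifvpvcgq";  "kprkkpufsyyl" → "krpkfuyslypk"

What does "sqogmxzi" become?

goxmizqs

Looking at the pairs, the operation is to move the first 2 characters to the end (rotate left by 2), then swap each adjacent pair of characters (1↔2, 3↔4, ...).
For "sqogmxzi" the result is "goxmizqs".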